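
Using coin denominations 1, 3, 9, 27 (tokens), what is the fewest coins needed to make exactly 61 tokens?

Greedy: take as many of the largest coin as possible, then repeat with the remainder.
61 − 2×27→7 − 2×3→1 − 1×1→0
Total coins = 2 + 2 + 1 = 5

5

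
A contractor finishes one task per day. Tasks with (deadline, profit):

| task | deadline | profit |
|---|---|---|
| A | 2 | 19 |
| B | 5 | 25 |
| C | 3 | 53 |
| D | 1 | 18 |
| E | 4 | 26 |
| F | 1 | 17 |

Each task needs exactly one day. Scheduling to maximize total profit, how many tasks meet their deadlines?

5

Take jobs in profit order; each goes to the latest open slot no later than its deadline.
Profit order: C=53 E=26 B=25 A=19 D=18 F=17
Assign: C→slot 3, E→slot 4, B→slot 5, A→slot 2, D→slot 1, F skipped.
Slots: [1:D] [2:A] [3:C] [4:E] [5:B]
5 of 6 scheduled.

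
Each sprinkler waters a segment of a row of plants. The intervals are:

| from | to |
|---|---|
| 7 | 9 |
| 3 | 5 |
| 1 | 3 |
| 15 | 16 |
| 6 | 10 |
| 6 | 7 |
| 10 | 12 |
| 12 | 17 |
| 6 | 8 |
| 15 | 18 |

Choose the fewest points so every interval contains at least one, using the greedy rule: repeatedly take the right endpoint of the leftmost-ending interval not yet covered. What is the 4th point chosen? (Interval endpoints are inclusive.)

16

Sorted: [1,3] [3,5] [6,7] [6,8] [7,9] [6,10] [10,12] [15,16] [12,17] [15,18]
{[1,3],[3,5]} hit by 3; {[6,7],[6,8],[7,9],[6,10]} hit by 7; {[10,12]} hit by 12; {[15,16],[12,17],[15,18]} hit by 16.
Points: 3, 7, 12, 16 (4 total).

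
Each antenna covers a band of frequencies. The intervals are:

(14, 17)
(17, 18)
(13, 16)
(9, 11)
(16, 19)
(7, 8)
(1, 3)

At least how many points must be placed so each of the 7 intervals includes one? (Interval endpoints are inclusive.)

Sorted: [1,3] [7,8] [9,11] [13,16] [14,17] [17,18] [16,19]
{[1,3]} hit by 3; {[7,8]} hit by 8; {[9,11]} hit by 11; {[13,16],[14,17]} hit by 16; {[17,18],[16,19]} hit by 18.
Points: 3, 8, 11, 16, 18 (5 total).

5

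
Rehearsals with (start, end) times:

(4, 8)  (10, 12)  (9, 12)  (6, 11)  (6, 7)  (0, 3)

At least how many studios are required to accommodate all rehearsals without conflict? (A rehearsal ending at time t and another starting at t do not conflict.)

The answer is the maximum number of intervals overlapping at any instant.
starts: [0, 4, 6, 6, 9, 10]
ends:   [3, 7, 8, 11, 12, 12]
s0→1 e3→0 s4→1 s6→2 s6→3  — peak 3.

3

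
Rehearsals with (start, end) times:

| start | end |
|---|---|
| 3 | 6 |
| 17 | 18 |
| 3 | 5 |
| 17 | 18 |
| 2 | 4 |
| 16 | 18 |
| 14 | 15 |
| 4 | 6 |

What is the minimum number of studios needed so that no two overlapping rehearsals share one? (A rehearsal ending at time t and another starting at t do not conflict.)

Count concurrent intervals with a sweep; the peak is the room count.
starts: [2, 3, 3, 4, 14, 16, 17, 17]
ends:   [4, 5, 6, 6, 15, 18, 18, 18]
s2→1 s3→2 s3→3  — peak 3.

3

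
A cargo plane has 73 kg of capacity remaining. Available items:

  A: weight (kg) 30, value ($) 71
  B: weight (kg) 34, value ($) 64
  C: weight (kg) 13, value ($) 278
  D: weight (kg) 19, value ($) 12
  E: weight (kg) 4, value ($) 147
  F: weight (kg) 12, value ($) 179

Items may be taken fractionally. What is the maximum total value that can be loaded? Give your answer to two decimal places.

Ratios (sorted): E 36.75, C 21.38, F 14.92, A 2.37, B 1.88, D 0.63
take E (4 @ 147); take C (13 @ 278); take F (12 @ 179); take A (30 @ 71); take 14/34 of B → 26.35. Capacity used 73/73.
Total value = 701.35

701.35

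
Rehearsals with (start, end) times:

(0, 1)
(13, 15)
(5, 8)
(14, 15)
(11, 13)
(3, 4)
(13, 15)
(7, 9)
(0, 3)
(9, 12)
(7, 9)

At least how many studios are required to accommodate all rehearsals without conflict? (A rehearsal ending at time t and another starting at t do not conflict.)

starts: [0, 0, 3, 5, 7, 7, 9, 11, 13, 13, 14]
ends:   [1, 3, 4, 8, 9, 9, 12, 13, 15, 15, 15]
s0→1 s0→2 e1→1 e3→0 s3→1 e4→0 s5→1 s7→2 s7→3  — peak 3.

3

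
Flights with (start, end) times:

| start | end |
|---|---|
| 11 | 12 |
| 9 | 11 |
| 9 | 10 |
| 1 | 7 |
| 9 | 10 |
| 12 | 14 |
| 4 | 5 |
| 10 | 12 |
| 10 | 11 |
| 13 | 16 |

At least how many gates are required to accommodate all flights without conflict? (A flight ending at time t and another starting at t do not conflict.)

Count concurrent intervals with a sweep; the peak is the room count.
Events (time:±→running): 1:+→1 4:+→2 5:-→1 7:-→0 9:+→1 9:+→2 9:+→3 … peak 3.

3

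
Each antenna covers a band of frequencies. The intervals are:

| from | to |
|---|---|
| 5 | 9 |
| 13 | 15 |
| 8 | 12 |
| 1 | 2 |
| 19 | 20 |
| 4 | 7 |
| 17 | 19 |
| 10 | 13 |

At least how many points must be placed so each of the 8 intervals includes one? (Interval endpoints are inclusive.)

5

Process intervals by earliest right end; each time one isn't hit yet, stab at its right endpoint.
Sorted: [1,2] [4,7] [5,9] [8,12] [10,13] [13,15] [17,19] [19,20]
{[1,2]} hit by 2; {[4,7],[5,9]} hit by 7; {[8,12],[10,13]} hit by 12; {[13,15]} hit by 15; {[17,19],[19,20]} hit by 19.
Points: 2, 7, 12, 15, 19 (5 total).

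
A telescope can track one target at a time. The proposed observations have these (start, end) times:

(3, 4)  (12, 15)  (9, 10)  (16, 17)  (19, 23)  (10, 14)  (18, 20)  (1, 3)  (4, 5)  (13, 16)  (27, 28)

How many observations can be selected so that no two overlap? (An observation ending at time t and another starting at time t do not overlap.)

8

Order by finish time; keep every interval that doesn't clash with the previous kept one.
By end time: (1,3), (3,4), (4,5), (9,10), (10,14), (12,15), (13,16), (16,17), (18,20), (19,23), (27,28).
Pick (1,3); next start ≥ 3 → (3,4); next start ≥ 4 → (4,5); next start ≥ 5 → (9,10); next start ≥ 10 → (10,14); next start ≥ 14 → (16,17); next start ≥ 17 → (18,20); next start ≥ 20 → (27,28).
Selected 8 observations.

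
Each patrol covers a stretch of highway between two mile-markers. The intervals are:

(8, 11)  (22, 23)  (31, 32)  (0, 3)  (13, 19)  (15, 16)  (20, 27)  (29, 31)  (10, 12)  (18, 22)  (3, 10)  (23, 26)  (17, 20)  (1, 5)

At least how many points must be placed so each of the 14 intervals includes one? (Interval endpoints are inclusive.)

Sorted: [0,3] [1,5] [3,10] [8,11] [10,12] [15,16] [13,19] [17,20] [18,22] [22,23] [23,26] [20,27] [29,31] [31,32]
{[0,3],[1,5],[3,10]} hit by 3; {[8,11],[10,12]} hit by 11; {[15,16],[13,19]} hit by 16; {[17,20],[18,22]} hit by 20; {[22,23],[23,26],[20,27]} hit by 23; {[29,31],[31,32]} hit by 31.
Points: 3, 11, 16, 20, 23, 31 (6 total).

6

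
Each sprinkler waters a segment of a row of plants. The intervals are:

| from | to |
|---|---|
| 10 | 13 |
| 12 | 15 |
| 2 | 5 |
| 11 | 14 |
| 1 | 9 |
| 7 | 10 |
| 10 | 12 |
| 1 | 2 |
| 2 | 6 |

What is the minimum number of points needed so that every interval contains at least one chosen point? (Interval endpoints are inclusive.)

3

Sorted: [1,2] [2,5] [2,6] [1,9] [7,10] [10,12] [10,13] [11,14] [12,15]
{[1,2],[2,5],[2,6],[1,9]} hit by 2; {[7,10],[10,12],[10,13]} hit by 10; {[11,14],[12,15]} hit by 14.
Points: 2, 10, 14 (3 total).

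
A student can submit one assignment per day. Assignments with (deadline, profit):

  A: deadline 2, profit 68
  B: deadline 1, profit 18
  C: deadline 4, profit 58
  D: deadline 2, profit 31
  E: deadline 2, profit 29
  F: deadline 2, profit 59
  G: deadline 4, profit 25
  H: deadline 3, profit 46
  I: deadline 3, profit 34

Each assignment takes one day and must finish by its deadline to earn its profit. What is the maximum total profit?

Sort by profit descending; place each in the latest free slot ≤ its deadline.
By profit: A(d2,68), F(d2,59), C(d4,58), H(d3,46), I(d3,34), D(d2,31), E(d2,29), G(d4,25), B(d1,18)
A→slot 2; F→slot 1; C→slot 4; H→slot 3; I skipped; D skipped; E skipped; G skipped; B skipped.
Profit = 59 + 68 + 46 + 58 = 231

231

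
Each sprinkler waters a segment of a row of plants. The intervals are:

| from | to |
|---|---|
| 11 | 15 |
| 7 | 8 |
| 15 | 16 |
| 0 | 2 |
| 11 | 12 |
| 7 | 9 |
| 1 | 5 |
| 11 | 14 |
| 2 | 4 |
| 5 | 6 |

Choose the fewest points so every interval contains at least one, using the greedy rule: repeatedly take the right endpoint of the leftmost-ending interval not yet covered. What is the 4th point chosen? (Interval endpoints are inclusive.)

Sorted: [0,2] [2,4] [1,5] [5,6] [7,8] [7,9] [11,12] [11,14] [11,15] [15,16]
{[0,2],[2,4],[1,5]} hit by 2; {[5,6]} hit by 6; {[7,8],[7,9]} hit by 8; {[11,12],[11,14],[11,15]} hit by 12; {[15,16]} hit by 16.
Points: 2, 6, 8, 12, 16 (5 total).

12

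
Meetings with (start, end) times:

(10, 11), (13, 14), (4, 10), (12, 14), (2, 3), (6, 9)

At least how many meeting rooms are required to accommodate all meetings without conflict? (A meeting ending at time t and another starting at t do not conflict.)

2

Events (time:±→running): 2:+→1 3:-→0 4:+→1 6:+→2 … peak 2.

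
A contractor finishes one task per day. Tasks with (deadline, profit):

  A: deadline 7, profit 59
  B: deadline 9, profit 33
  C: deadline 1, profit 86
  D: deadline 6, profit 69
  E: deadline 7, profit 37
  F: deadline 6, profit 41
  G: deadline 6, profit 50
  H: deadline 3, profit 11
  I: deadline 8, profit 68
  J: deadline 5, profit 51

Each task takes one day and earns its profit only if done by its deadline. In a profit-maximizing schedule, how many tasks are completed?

9

Profit order: C=86 D=69 I=68 A=59 J=51 G=50 F=41 E=37 B=33 H=11
Assign: C→slot 1, D→slot 6, I→slot 8, A→slot 7, J→slot 5, G→slot 4, F→slot 3, E→slot 2, B→slot 9, H skipped.
Slots: [1:C] [2:E] [3:F] [4:G] [5:J] [6:D] [7:A] [8:I] [9:B]
9 of 10 scheduled.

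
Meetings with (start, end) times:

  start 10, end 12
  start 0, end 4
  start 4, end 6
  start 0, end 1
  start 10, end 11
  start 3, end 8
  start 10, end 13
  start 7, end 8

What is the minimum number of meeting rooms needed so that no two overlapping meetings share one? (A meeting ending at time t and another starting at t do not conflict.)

3

Count concurrent intervals with a sweep; the peak is the room count.
Events (time:±→running): 0:+→1 0:+→2 1:-→1 3:+→2 4:-→1 4:+→2 6:-→1 7:+→2 8:-→1 8:-→0 10:+→1 10:+→2 10:+→3 … peak 3.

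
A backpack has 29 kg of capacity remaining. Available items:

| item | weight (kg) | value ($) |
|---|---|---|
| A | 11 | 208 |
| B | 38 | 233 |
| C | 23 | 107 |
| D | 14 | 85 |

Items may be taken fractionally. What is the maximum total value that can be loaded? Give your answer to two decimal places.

318.37

Ratios (sorted): A 18.91, B 6.13, D 6.07, C 4.65
take A (11 @ 208); take 18/38 of B → 110.37. Capacity used 29/29.
Total value = 318.37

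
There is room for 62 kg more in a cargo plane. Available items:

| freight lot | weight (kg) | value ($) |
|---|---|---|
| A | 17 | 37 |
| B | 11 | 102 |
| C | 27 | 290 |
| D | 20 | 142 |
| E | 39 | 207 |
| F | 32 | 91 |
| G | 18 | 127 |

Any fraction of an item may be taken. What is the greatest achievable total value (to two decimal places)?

562.22

Sort by value per unit weight and fill in that order.
Ratios (sorted): C 10.74, B 9.27, D 7.10, G 7.06, E 5.31, F 2.84, A 2.18
take C (27 @ 290); take B (11 @ 102); take D (20 @ 142); take 4/18 of G → 28.22. Capacity used 62/62.
Total value = 562.22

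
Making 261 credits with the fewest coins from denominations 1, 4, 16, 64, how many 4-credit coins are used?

261 = 4×64 + 1×4 + 1×1
Count of 4: 1

1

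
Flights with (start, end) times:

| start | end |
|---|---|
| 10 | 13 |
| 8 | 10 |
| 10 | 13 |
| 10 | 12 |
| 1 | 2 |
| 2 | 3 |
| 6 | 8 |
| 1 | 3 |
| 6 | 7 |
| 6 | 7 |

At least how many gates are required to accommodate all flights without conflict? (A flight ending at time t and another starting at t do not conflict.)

The answer is the maximum number of intervals overlapping at any instant.
Events (time:±→running): 1:+→1 1:+→2 2:-→1 2:+→2 3:-→1 3:-→0 6:+→1 6:+→2 6:+→3 … peak 3.

3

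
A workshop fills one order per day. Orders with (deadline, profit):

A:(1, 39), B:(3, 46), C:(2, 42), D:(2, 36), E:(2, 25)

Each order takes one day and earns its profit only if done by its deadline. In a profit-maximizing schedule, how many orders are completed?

By profit: B(d3,46), C(d2,42), A(d1,39), D(d2,36), E(d2,25)
B→slot 3; C→slot 2; A→slot 1; D skipped; E skipped.
3 of 5 scheduled.

3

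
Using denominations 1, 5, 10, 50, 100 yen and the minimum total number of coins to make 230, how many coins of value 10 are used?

Greedy: take as many of the largest coin as possible, then repeat with the remainder.
230 = 2×100 + 3×10
Count of 10: 3

3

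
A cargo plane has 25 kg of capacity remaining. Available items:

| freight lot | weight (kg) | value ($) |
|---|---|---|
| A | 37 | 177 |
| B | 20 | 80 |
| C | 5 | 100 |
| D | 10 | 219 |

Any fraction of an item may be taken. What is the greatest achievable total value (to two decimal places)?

366.84

Sort by value per unit weight and fill in that order.
Order: D (219/10=21.90) > C (100/5=20.00) > A (177/37=4.78) > B (80/20=4.00)
Fill: take D (10 @ 219) → take C (5 @ 100) → take 10/37 of A → 47.84; 25/25 used.
Total value = 366.84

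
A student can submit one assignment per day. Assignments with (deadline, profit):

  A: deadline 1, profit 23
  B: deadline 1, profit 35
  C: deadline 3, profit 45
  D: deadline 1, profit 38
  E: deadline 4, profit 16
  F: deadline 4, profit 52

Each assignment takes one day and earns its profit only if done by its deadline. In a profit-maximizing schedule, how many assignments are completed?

4

Profit order: F=52 C=45 D=38 B=35 A=23 E=16
Assign: F→slot 4, C→slot 3, D→slot 1, B skipped, A skipped, E→slot 2.
Slots: [1:D] [2:E] [3:C] [4:F]
4 of 6 scheduled.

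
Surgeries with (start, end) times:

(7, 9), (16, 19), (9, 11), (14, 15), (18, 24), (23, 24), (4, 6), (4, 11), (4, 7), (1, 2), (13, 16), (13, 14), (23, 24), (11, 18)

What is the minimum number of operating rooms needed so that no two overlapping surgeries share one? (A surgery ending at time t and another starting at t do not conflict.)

Count concurrent intervals with a sweep; the peak is the room count.
Events (time:±→running): 1:+→1 2:-→0 4:+→1 4:+→2 4:+→3 … peak 3.

3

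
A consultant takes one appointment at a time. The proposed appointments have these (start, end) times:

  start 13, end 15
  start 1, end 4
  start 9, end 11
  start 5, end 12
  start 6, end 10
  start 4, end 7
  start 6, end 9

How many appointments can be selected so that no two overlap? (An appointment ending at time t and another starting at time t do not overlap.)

4

By end time: (1,4), (4,7), (6,9), (6,10), (9,11), (5,12), (13,15).
Pick (1,4); next start ≥ 4 → (4,7); next start ≥ 7 → (9,11); next start ≥ 11 → (13,15).
Selected 4 appointments.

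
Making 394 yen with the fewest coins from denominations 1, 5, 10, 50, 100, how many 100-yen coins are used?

394 − 3×100→94 − 1×50→44 − 4×10→4 − 4×1→0
Count of 100: 3

3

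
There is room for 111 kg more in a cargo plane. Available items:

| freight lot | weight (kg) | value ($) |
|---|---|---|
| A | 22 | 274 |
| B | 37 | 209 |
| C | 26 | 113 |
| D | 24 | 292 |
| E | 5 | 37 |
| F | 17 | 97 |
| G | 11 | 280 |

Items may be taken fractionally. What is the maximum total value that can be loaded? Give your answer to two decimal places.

1160.76

Order: G (280/11=25.45) > A (274/22=12.45) > D (292/24=12.17) > E (37/5=7.40) > F (97/17=5.71) > B (209/37=5.65) > C (113/26=4.35)
Fill: take G (11 @ 280) → take A (22 @ 274) → take D (24 @ 292) → take E (5 @ 37) → take F (17 @ 97) → take 32/37 of B → 180.76; 111/111 used.
Total value = 1160.76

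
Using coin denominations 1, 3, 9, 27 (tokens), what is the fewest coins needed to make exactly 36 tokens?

36 = 1×27 + 1×9
Total coins = 1 + 1 = 2

2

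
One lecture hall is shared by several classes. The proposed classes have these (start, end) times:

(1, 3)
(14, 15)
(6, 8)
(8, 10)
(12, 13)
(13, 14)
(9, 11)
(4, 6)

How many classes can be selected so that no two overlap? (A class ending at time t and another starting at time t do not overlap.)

7

Sort by end time and greedily take each interval whose start is ≥ the last chosen end.
Sorted by end: (1,3)  (4,6)  (6,8)  (8,10)  (9,11)  (12,13)  (13,14)  (14,15)
take (1,3); take (4,6); take (6,8); take (8,10); take (12,13); take (13,14); take (14,15).
Selected 7 classes.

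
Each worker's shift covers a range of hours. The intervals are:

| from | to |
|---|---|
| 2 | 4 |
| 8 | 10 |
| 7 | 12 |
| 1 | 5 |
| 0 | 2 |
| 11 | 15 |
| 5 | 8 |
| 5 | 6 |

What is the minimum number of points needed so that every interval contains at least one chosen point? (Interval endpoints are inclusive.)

By right end: [0,2]  [2,4]  [1,5]  [5,6]  [5,8]  [8,10]  [7,12]  [11,15]
[0,2] uncovered → point at 2; [5,6] uncovered → point at 6; [8,10] uncovered → point at 10; [11,15] uncovered → point at 15.
Points: 2, 6, 10, 15 (4 total).

4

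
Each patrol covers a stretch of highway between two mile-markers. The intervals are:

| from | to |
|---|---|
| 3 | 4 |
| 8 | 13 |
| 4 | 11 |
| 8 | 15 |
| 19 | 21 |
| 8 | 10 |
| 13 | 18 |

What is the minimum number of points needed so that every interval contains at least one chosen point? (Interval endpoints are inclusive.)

4

Sorted: [3,4] [8,10] [4,11] [8,13] [8,15] [13,18] [19,21]
{[3,4]} hit by 4; {[8,10],[4,11],[8,13],[8,15]} hit by 10; {[13,18]} hit by 18; {[19,21]} hit by 21.
Points: 4, 10, 18, 21 (4 total).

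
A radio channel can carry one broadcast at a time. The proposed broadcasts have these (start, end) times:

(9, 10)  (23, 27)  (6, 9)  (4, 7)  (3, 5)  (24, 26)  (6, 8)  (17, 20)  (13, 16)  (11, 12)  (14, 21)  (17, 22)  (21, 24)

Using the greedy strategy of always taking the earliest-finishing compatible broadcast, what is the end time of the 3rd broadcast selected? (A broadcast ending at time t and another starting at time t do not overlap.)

10

By end time: (3,5), (4,7), (6,8), (6,9), (9,10), (11,12), (13,16), (17,20), (14,21), (17,22), (21,24), (24,26), (23,27).
Pick (3,5); next start ≥ 5 → (6,8); next start ≥ 8 → (9,10); next start ≥ 10 → (11,12); next start ≥ 12 → (13,16); next start ≥ 16 → (17,20); next start ≥ 20 → (21,24); next start ≥ 24 → (24,26).
Selected: (3,5) (6,8) (9,10) (11,12) (13,16) (17,20) (21,24) (24,26)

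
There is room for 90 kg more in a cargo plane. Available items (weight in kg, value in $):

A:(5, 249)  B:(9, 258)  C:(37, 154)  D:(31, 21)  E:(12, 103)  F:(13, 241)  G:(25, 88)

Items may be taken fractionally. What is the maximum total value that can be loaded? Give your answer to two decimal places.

1054.28

Order: A (249/5=49.80) > B (258/9=28.67) > F (241/13=18.54) > E (103/12=8.58) > C (154/37=4.16) > G (88/25=3.52) > D (21/31=0.68)
Fill: take A (5 @ 249) → take B (9 @ 258) → take F (13 @ 241) → take E (12 @ 103) → take C (37 @ 154) → take 14/25 of G → 49.28; 90/90 used.
Total value = 1054.28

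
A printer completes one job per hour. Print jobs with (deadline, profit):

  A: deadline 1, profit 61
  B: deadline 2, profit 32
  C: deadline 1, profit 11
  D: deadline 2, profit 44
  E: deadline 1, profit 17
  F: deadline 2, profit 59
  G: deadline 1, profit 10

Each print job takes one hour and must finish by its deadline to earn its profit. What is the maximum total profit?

Take jobs in profit order; each goes to the latest open slot no later than its deadline.
Profit order: A=61 F=59 D=44 B=32 E=17 C=11 G=10
Assign: A→slot 1, F→slot 2, D skipped, B skipped, E skipped, C skipped, G skipped.
Slots: [1:A] [2:F]
Profit = 61 + 59 = 120

120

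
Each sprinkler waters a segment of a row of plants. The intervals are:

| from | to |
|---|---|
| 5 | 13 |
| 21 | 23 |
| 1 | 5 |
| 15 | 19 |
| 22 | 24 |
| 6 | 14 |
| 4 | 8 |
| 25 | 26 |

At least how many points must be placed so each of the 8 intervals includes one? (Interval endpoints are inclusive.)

5

Process intervals by earliest right end; each time one isn't hit yet, stab at its right endpoint.
By right end: [1,5]  [4,8]  [5,13]  [6,14]  [15,19]  [21,23]  [22,24]  [25,26]
[1,5] uncovered → point at 5; [6,14] uncovered → point at 14; [15,19] uncovered → point at 19; [21,23] uncovered → point at 23; [25,26] uncovered → point at 26.
Points: 5, 14, 19, 23, 26 (5 total).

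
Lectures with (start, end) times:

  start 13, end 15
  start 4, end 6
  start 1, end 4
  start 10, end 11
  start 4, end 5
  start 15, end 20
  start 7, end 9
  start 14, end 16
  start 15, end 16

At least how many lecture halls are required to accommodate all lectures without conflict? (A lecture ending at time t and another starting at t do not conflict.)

3

The answer is the maximum number of intervals overlapping at any instant.
starts: [1, 4, 4, 7, 10, 13, 14, 15, 15]
ends:   [4, 5, 6, 9, 11, 15, 16, 16, 20]
s1→1 e4→0 s4→1 s4→2 e5→1 e6→0 s7→1 e9→0 s10→1 e11→0 s13→1 s14→2 e15→1 s15→2 s15→3  — peak 3.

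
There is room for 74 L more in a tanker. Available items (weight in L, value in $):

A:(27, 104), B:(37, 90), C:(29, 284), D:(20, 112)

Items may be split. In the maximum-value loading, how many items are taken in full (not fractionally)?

Sort by value per unit weight and fill in that order.
Ratios (sorted): C 9.79, D 5.60, A 3.85, B 2.43
take C (29 @ 284); take D (20 @ 112); take 25/27 of A → 96.30. Capacity used 74/74.
2 item(s) taken whole; one partial (take 25/27 of A).

2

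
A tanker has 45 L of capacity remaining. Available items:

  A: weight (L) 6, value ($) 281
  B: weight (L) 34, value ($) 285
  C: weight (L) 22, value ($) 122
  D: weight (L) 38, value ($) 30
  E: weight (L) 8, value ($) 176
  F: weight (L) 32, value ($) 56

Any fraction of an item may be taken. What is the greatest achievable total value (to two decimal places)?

Greedy by value/weight ratio, highest first.
Ratios (sorted): A 46.83, E 22.00, B 8.38, C 5.55, F 1.75, D 0.79
take A (6 @ 281); take E (8 @ 176); take 31/34 of B → 259.85. Capacity used 45/45.
Total value = 716.85

716.85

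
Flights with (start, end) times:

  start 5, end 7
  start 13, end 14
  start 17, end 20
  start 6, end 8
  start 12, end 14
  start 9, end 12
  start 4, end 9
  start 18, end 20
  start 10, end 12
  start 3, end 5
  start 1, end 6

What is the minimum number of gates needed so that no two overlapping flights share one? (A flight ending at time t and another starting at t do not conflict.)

starts: [1, 3, 4, 5, 6, 9, 10, 12, 13, 17, 18]
ends:   [5, 6, 7, 8, 9, 12, 12, 14, 14, 20, 20]
s1→1 s3→2 s4→3  — peak 3.

3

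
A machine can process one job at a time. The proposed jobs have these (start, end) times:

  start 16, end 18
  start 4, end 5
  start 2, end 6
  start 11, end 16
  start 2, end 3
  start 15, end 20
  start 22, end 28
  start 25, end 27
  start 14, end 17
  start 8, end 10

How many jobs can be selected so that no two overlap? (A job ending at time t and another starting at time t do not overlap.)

6

By end time: (2,3), (4,5), (2,6), (8,10), (11,16), (14,17), (16,18), (15,20), (25,27), (22,28).
Pick (2,3); next start ≥ 3 → (4,5); next start ≥ 5 → (8,10); next start ≥ 10 → (11,16); next start ≥ 16 → (16,18); next start ≥ 18 → (25,27).
Selected 6 jobs.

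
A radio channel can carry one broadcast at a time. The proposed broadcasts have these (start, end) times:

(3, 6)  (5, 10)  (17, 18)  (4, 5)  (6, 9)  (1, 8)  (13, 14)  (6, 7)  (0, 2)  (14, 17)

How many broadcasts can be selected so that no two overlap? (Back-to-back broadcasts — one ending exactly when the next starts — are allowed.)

6

Greedy by earliest finish: after sorting by end time, pick each interval compatible with the last pick.
Sorted by end: (0,2)  (4,5)  (3,6)  (6,7)  (1,8)  (6,9)  (5,10)  (13,14)  (14,17)  (17,18)
take (0,2); take (4,5); take (6,7); take (13,14); take (14,17); take (17,18).
Selected 6 broadcasts.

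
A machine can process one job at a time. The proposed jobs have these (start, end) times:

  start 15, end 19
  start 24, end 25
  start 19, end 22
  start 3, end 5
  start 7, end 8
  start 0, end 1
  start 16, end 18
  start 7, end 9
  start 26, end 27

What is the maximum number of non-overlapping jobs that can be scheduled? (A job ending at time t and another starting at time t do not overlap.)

Greedy by earliest finish: after sorting by end time, pick each interval compatible with the last pick.
By end time: (0,1), (3,5), (7,8), (7,9), (16,18), (15,19), (19,22), (24,25), (26,27).
Pick (0,1); next start ≥ 1 → (3,5); next start ≥ 5 → (7,8); next start ≥ 8 → (16,18); next start ≥ 18 → (19,22); next start ≥ 22 → (24,25); next start ≥ 25 → (26,27).
Selected 7 jobs.

7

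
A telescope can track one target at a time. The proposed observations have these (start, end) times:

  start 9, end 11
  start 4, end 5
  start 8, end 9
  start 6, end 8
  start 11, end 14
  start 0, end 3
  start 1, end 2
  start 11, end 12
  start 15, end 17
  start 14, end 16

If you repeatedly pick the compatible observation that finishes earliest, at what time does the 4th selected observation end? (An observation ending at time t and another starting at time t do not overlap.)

9

By end time: (1,2), (0,3), (4,5), (6,8), (8,9), (9,11), (11,12), (11,14), (14,16), (15,17).
Pick (1,2); next start ≥ 2 → (4,5); next start ≥ 5 → (6,8); next start ≥ 8 → (8,9); next start ≥ 9 → (9,11); next start ≥ 11 → (11,12); next start ≥ 12 → (14,16).
Selected: (1,2) (4,5) (6,8) (8,9) (9,11) (11,12) (14,16)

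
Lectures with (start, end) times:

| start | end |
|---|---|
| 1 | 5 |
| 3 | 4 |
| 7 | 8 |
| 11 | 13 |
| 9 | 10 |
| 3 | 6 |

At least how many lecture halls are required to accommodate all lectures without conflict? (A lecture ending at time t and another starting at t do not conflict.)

3

Events (time:±→running): 1:+→1 3:+→2 3:+→3 … peak 3.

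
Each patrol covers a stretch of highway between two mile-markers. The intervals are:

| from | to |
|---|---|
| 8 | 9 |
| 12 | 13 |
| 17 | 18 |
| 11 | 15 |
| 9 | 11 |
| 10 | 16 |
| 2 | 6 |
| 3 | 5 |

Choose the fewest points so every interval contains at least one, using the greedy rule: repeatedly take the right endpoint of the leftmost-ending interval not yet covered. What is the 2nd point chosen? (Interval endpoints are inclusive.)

Sorted: [3,5] [2,6] [8,9] [9,11] [12,13] [11,15] [10,16] [17,18]
{[3,5],[2,6]} hit by 5; {[8,9],[9,11]} hit by 9; {[12,13],[11,15],[10,16]} hit by 13; {[17,18]} hit by 18.
Points: 5, 9, 13, 18 (4 total).

9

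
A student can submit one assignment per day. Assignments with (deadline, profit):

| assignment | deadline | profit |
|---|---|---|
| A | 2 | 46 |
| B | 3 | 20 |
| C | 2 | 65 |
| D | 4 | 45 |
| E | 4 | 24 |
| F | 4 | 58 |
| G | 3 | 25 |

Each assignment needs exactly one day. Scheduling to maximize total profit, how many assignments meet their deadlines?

Profit order: C=65 F=58 A=46 D=45 G=25 E=24 B=20
Assign: C→slot 2, F→slot 4, A→slot 1, D→slot 3, G skipped, E skipped, B skipped.
Slots: [1:A] [2:C] [3:D] [4:F]
4 of 7 scheduled.

4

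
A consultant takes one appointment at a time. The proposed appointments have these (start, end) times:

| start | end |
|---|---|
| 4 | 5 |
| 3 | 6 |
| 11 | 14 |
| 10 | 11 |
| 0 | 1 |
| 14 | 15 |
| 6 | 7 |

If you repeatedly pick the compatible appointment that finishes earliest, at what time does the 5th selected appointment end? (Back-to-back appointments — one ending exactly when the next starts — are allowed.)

14

By end time: (0,1), (4,5), (3,6), (6,7), (10,11), (11,14), (14,15).
Pick (0,1); next start ≥ 1 → (4,5); next start ≥ 5 → (6,7); next start ≥ 7 → (10,11); next start ≥ 11 → (11,14); next start ≥ 14 → (14,15).
Selected: (0,1) (4,5) (6,7) (10,11) (11,14) (14,15)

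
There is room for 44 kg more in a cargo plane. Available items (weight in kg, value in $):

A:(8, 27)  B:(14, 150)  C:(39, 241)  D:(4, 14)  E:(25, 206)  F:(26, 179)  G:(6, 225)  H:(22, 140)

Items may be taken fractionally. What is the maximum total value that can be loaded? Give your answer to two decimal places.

572.76

Order: G (225/6=37.50) > B (150/14=10.71) > E (206/25=8.24) > F (179/26=6.88) > H (140/22=6.36) > C (241/39=6.18) > D (14/4=3.50) > A (27/8=3.38)
Fill: take G (6 @ 225) → take B (14 @ 150) → take 24/25 of E → 197.76; 44/44 used.
Total value = 572.76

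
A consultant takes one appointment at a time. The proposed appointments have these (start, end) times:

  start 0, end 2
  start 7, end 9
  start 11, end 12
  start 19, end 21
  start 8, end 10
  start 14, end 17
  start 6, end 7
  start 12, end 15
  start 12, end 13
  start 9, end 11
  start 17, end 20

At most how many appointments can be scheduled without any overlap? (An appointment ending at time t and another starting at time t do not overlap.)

By end time: (0,2), (6,7), (7,9), (8,10), (9,11), (11,12), (12,13), (12,15), (14,17), (17,20), (19,21).
Pick (0,2); next start ≥ 2 → (6,7); next start ≥ 7 → (7,9); next start ≥ 9 → (9,11); next start ≥ 11 → (11,12); next start ≥ 12 → (12,13); next start ≥ 13 → (14,17); next start ≥ 17 → (17,20).
Selected 8 appointments.

8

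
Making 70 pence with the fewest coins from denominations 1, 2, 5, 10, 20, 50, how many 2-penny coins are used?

70 = 1×50 + 1×20
Count of 2: 0

0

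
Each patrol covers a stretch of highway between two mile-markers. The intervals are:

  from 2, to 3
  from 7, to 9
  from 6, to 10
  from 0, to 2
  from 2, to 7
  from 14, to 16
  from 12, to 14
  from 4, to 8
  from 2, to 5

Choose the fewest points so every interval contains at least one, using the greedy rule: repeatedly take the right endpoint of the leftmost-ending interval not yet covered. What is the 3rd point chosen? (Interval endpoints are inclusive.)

By right end: [0,2]  [2,3]  [2,5]  [2,7]  [4,8]  [7,9]  [6,10]  [12,14]  [14,16]
[0,2] uncovered → point at 2; [4,8] uncovered → point at 8; [12,14] uncovered → point at 14.
Points: 2, 8, 14 (3 total).

14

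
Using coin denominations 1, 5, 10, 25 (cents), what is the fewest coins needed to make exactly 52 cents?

4

Greedy: take as many of the largest coin as possible, then repeat with the remainder.
52 = 2×25 + 2×1
Total coins = 2 + 2 = 4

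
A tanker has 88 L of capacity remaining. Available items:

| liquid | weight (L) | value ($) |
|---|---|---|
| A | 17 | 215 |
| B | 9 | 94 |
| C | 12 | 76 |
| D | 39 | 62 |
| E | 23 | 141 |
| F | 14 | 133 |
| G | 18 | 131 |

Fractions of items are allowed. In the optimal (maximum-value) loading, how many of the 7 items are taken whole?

5

Order: A (215/17=12.65) > B (94/9=10.44) > F (133/14=9.50) > G (131/18=7.28) > C (76/12=6.33) > E (141/23=6.13) > D (62/39=1.59)
Fill: take A (17 @ 215) → take B (9 @ 94) → take F (14 @ 133) → take G (18 @ 131) → take C (12 @ 76) → take 18/23 of E → 110.35; 88/88 used.
5 item(s) taken whole; one partial (take 18/23 of E).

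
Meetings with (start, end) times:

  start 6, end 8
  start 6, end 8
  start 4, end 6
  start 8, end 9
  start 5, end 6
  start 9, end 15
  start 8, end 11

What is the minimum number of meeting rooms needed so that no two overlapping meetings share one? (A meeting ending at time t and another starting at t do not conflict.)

2

The answer is the maximum number of intervals overlapping at any instant.
Events (time:±→running): 4:+→1 5:+→2 … peak 2.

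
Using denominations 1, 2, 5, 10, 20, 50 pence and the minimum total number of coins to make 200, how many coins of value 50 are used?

Greedy: take as many of the largest coin as possible, then repeat with the remainder.
200 = 4×50
Count of 50: 4

4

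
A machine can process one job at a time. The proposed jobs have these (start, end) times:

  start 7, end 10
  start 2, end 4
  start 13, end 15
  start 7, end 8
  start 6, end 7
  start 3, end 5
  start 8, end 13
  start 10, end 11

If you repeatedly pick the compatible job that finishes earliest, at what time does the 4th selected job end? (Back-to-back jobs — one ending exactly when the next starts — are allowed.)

11

Sort by end time and greedily take each interval whose start is ≥ the last chosen end.
Sorted by end: (2,4)  (3,5)  (6,7)  (7,8)  (7,10)  (10,11)  (8,13)  (13,15)
take (2,4); take (6,7); take (7,8); take (10,11); skip (8,13); take (13,15).
Selected: (2,4) (6,7) (7,8) (10,11) (13,15)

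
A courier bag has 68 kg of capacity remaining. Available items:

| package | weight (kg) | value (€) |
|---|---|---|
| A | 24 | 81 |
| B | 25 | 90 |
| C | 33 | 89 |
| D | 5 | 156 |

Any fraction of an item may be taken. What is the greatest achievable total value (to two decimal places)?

364.76

Greedy by value/weight ratio, highest first.
Order: D (156/5=31.20) > B (90/25=3.60) > A (81/24=3.38) > C (89/33=2.70)
Fill: take D (5 @ 156) → take B (25 @ 90) → take A (24 @ 81) → take 14/33 of C → 37.76; 68/68 used.
Total value = 364.76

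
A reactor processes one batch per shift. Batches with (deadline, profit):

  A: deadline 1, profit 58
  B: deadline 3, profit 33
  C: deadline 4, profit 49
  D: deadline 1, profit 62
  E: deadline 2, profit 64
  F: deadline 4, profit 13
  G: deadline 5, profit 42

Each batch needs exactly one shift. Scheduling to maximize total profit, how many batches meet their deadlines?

Take jobs in profit order; each goes to the latest open slot no later than its deadline.
Profit order: E=64 D=62 A=58 C=49 G=42 B=33 F=13
Assign: E→slot 2, D→slot 1, A skipped, C→slot 4, G→slot 5, B→slot 3, F skipped.
Slots: [1:D] [2:E] [3:B] [4:C] [5:G]
5 of 7 scheduled.

5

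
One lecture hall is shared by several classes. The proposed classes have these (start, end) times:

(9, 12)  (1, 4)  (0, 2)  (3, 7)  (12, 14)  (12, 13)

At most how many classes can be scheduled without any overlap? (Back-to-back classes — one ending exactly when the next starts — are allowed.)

4

By end time: (0,2), (1,4), (3,7), (9,12), (12,13), (12,14).
Pick (0,2); next start ≥ 2 → (3,7); next start ≥ 7 → (9,12); next start ≥ 12 → (12,13).
Selected 4 classes.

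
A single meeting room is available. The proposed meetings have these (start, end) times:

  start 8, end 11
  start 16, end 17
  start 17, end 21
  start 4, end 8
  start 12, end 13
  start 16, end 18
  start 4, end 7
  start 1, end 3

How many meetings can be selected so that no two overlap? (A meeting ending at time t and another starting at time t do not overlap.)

Order by finish time; keep every interval that doesn't clash with the previous kept one.
By end time: (1,3), (4,7), (4,8), (8,11), (12,13), (16,17), (16,18), (17,21).
Pick (1,3); next start ≥ 3 → (4,7); next start ≥ 7 → (8,11); next start ≥ 11 → (12,13); next start ≥ 13 → (16,17); next start ≥ 17 → (17,21).
Selected 6 meetings.

6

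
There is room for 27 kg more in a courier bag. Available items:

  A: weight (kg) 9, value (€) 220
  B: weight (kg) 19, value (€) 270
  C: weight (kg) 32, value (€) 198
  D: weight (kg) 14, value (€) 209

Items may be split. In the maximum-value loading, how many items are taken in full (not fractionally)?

Order: A (220/9=24.44) > D (209/14=14.93) > B (270/19=14.21) > C (198/32=6.19)
Fill: take A (9 @ 220) → take D (14 @ 209) → take 4/19 of B → 56.84; 27/27 used.
2 item(s) taken whole; one partial (take 4/19 of B).

2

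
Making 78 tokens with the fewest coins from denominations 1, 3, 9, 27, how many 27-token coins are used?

2

78 − 2×27→24 − 2×9→6 − 2×3→0
Count of 27: 2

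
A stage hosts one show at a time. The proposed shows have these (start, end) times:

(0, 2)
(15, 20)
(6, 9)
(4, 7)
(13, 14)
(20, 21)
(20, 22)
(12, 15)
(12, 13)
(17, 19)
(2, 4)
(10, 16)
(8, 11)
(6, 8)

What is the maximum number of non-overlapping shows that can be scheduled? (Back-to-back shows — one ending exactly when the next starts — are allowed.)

Order by finish time; keep every interval that doesn't clash with the previous kept one.
By end time: (0,2), (2,4), (4,7), (6,8), (6,9), (8,11), (12,13), (13,14), (12,15), (10,16), (17,19), (15,20), (20,21), (20,22).
Pick (0,2); next start ≥ 2 → (2,4); next start ≥ 4 → (4,7); next start ≥ 7 → (8,11); next start ≥ 11 → (12,13); next start ≥ 13 → (13,14); next start ≥ 14 → (17,19); next start ≥ 19 → (20,21).
Selected 8 shows.

8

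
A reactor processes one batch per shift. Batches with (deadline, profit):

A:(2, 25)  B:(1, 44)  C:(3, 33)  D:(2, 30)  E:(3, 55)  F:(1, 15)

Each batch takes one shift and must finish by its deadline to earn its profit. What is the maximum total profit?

132

Take jobs in profit order; each goes to the latest open slot no later than its deadline.
Profit order: E=55 B=44 C=33 D=30 A=25 F=15
Assign: E→slot 3, B→slot 1, C→slot 2, D skipped, A skipped, F skipped.
Slots: [1:B] [2:C] [3:E]
Profit = 44 + 33 + 55 = 132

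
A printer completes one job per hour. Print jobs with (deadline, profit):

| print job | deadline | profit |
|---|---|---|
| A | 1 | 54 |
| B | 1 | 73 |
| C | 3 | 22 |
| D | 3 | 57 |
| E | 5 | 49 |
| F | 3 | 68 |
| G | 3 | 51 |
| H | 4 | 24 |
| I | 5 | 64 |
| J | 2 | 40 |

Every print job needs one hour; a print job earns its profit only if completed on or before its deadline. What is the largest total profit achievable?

Sort by profit descending; place each in the latest free slot ≤ its deadline.
By profit: B(d1,73), F(d3,68), I(d5,64), D(d3,57), A(d1,54), G(d3,51), E(d5,49), J(d2,40), H(d4,24), C(d3,22)
B→slot 1; F→slot 3; I→slot 5; D→slot 2; A skipped; G skipped; E→slot 4; J skipped; H skipped; C skipped.
Profit = 73 + 57 + 68 + 49 + 64 = 311

311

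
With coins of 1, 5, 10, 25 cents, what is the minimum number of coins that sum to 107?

107 = 4×25 + 1×5 + 2×1
Total coins = 4 + 1 + 2 = 7

7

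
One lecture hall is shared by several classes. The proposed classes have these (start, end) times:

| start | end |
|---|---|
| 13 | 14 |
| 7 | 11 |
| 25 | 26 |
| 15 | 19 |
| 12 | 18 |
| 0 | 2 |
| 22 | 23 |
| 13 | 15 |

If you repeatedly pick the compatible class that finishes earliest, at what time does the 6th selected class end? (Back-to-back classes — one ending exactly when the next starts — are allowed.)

Greedy by earliest finish: after sorting by end time, pick each interval compatible with the last pick.
By end time: (0,2), (7,11), (13,14), (13,15), (12,18), (15,19), (22,23), (25,26).
Pick (0,2); next start ≥ 2 → (7,11); next start ≥ 11 → (13,14); next start ≥ 14 → (15,19); next start ≥ 19 → (22,23); next start ≥ 23 → (25,26).
Selected: (0,2) (7,11) (13,14) (15,19) (22,23) (25,26)

26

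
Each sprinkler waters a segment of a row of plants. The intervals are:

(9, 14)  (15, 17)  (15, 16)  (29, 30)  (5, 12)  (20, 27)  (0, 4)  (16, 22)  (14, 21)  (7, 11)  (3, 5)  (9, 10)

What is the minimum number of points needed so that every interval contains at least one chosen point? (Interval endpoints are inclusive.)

Process intervals by earliest right end; each time one isn't hit yet, stab at its right endpoint.
Sorted: [0,4] [3,5] [9,10] [7,11] [5,12] [9,14] [15,16] [15,17] [14,21] [16,22] [20,27] [29,30]
{[0,4],[3,5]} hit by 4; {[9,10],[7,11],[5,12],[9,14]} hit by 10; {[15,16],[15,17],[14,21],[16,22]} hit by 16; {[20,27]} hit by 27; {[29,30]} hit by 30.
Points: 4, 10, 16, 27, 30 (5 total).

5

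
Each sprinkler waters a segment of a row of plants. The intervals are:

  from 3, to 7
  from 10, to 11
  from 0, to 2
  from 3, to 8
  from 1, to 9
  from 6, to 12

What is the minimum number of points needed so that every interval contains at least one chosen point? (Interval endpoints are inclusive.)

Sorted: [0,2] [3,7] [3,8] [1,9] [10,11] [6,12]
{[0,2]} hit by 2; {[3,7],[3,8],[1,9]} hit by 7; {[10,11],[6,12]} hit by 11.
Points: 2, 7, 11 (3 total).

3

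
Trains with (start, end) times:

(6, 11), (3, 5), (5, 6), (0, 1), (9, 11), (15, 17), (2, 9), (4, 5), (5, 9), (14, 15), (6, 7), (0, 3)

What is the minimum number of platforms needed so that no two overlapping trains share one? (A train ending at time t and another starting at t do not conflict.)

starts: [0, 0, 2, 3, 4, 5, 5, 6, 6, 9, 14, 15]
ends:   [1, 3, 5, 5, 6, 7, 9, 9, 11, 11, 15, 17]
s0→1 s0→2 e1→1 s2→2 e3→1 s3→2 s4→3 e5→2 e5→1 s5→2 s5→3 e6→2 s6→3 s6→4  — peak 4.

4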